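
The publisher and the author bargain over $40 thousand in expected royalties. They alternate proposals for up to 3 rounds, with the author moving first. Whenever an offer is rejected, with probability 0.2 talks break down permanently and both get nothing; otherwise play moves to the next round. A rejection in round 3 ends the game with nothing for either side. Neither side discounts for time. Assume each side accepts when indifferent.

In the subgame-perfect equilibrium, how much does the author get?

33.6

Round 3 (the author proposes): rejection yields 0 for the publisher; the author offers 0 and keeps 40.
Round 2 (the publisher proposes): rejecting gives the author an expected 0.8 × 40 = 32, so the publisher offers 32, keeping 8.
Round 1 (the author proposes): rejecting gives the publisher an expected 0.8 × 8 = 6.4. The author offers 6.4 and keeps 40 − 6.4 = 33.6.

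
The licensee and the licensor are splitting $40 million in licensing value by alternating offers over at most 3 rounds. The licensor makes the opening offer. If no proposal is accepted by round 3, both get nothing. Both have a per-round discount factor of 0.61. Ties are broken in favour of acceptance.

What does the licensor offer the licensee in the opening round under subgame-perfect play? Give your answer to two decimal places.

Round 3 (the licensor proposes): rejection yields 0 for the licensee; the licensor offers 0 and keeps 40.
Round 2 (the licensee proposes): the licensor can get 40 next round, worth 0.61 × 40 = 24.4 now. The licensee offers 24.4 and keeps 40 − 24.4 = 15.6.
Round 1 (the licensor proposes): the licensee can get 15.6 next round, worth 0.61 × 15.6 = 9.516 now, so the licensor offers 9.516, keeping 30.484.

9.52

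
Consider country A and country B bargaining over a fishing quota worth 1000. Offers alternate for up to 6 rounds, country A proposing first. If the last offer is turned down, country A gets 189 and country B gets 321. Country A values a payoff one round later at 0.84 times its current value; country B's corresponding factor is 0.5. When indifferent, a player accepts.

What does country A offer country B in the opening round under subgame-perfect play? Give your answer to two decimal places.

185.13

Work backward from the last round.
Round 6 (country B proposes): country A gets 189 if talks fail, so country B offers 189 and keeps 811.
Round 5 (country A proposes): country B can get 811 next round, worth 0.5 × 811 = 405.5 now, so country A offers 405.5, keeping 594.5.
Round 4 (country B proposes): country A can get 594.5 next round, worth 0.84 × 594.5 = 499.38 now. Country B offers 499.38 and keeps 1000 − 499.38 = 500.62.
Round 3 (country A proposes): country B can get 500.62 next round, worth 0.5 × 500.62 = 250.31 now, so country A offers 250.31, keeping 749.69.
Round 2 (country B proposes): country A can get 749.69 next round, worth 0.84 × 749.69 = 629.7396 now. Country B offers 629.7396 and keeps 1000 − 629.7396 = 370.2604.
Round 1 (country A proposes): country B can get 370.2604 next round, worth 0.5 × 370.2604 = 185.1302 now; country A offers that and keeps 814.8698.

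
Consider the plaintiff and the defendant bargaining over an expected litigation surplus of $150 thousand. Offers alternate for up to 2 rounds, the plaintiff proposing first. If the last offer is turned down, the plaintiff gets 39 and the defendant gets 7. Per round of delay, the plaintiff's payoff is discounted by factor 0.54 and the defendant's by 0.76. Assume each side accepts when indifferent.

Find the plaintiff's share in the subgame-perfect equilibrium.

By backward induction:
Round 2 (the defendant proposes): the plaintiff gets 39 if talks fail, so the defendant offers 39 and keeps 111.
Round 1 (the plaintiff proposes): the defendant can get 111 next round, worth 0.76 × 111 = 84.36 now. The plaintiff offers 84.36 and keeps 150 − 84.36 = 65.64.

65.64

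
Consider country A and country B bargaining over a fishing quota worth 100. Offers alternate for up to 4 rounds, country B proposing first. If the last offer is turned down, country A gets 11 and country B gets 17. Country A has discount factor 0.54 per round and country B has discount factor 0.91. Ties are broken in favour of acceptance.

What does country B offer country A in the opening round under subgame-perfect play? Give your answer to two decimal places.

Round 4 (country A proposes): country B gets 17 if talks fail, so country A offers 17 and keeps 83.
Round 3 (country B proposes): country A can get 83 next round, worth 0.54 × 83 = 44.82 now, so country B offers 44.82, keeping 55.18.
Round 2 (country A proposes): country B can get 55.18 next round, worth 0.91 × 55.18 = 50.2138 now. Country A offers 50.2138 and keeps 100 − 50.2138 = 49.7862.
Round 1 (country B proposes): country A can get 49.7862 next round, worth 0.54 × 49.7862 = 26.884548 now, so country B offers 26.884548, keeping 73.115452.

26.88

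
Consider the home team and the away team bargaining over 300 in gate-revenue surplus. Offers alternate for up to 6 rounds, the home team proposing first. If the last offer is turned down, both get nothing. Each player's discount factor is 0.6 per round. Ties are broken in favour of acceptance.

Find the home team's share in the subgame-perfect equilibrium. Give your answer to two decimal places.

Round 6 (the away team proposes): rejection yields 0 for the home team; the away team offers 0 and keeps 300.
Round 5 (the home team proposes): the away team can get 300 next round, worth 0.6 × 300 = 180 now; the home team offers that and keeps 120.
Round 4 (the away team proposes): the home team can get 120 next round, worth 0.6 × 120 = 72 now. The away team offers 72 and keeps 300 − 72 = 228.
Round 3 (the home team proposes): the away team can get 228 next round, worth 0.6 × 228 = 136.8 now. The home team offers 136.8 and keeps 300 − 136.8 = 163.2.
Round 2 (the away team proposes): the home team can get 163.2 next round, worth 0.6 × 163.2 = 97.92 now; the away team offers that and keeps 202.08.
Round 1 (the home team proposes): the away team can get 202.08 next round, worth 0.6 × 202.08 = 121.248 now. The home team offers 121.248 and keeps 300 − 121.248 = 178.752.

178.75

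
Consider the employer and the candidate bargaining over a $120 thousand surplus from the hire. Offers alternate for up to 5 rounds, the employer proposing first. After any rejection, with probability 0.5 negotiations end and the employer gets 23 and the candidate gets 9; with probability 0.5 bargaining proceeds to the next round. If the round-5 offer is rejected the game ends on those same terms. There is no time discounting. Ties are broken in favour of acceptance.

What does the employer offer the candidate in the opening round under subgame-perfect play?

36.5

Round 5 (the employer proposes): the candidate gets 9 if talks fail, so the employer offers 9 and keeps 111.
Round 4 (the candidate proposes): rejecting gives the employer an expected 0.5 × 111 + 0.5 × 23 = 67; the candidate offers that and keeps 53.
Round 3 (the employer proposes): rejecting gives the candidate an expected 0.5 × 53 + 0.5 × 9 = 31; the employer offers that and keeps 89.
Round 2 (the candidate proposes): rejecting gives the employer an expected 0.5 × 89 + 0.5 × 23 = 56; the candidate offers that and keeps 64.
Round 1 (the employer proposes): rejecting gives the candidate an expected 0.5 × 64 + 0.5 × 9 = 36.5, so the employer offers 36.5, keeping 83.5.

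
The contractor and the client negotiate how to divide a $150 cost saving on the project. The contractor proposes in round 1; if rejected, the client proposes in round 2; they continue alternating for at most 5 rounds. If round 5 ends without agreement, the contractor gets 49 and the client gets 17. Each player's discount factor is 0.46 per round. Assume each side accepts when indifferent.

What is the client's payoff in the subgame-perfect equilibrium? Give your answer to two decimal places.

45.91

Solve by backward induction from round 5.
Round 5 (the contractor proposes): the client gets 17 if talks fail, so the contractor offers 17 and keeps 133.
Round 4 (the client proposes): the contractor can get 133 next round, worth 0.46 × 133 = 61.18 now. The client offers 61.18 and keeps 150 − 61.18 = 88.82.
Round 3 (the contractor proposes): the client can get 88.82 next round, worth 0.46 × 88.82 = 40.8572 now, so the contractor offers 40.8572, keeping 109.1428.
Round 2 (the client proposes): the contractor can get 109.1428 next round, worth 0.46 × 109.1428 = 50.205688 now; the client offers that and keeps 99.794312.
Round 1 (the contractor proposes): the client can get 99.794312 next round, worth 0.46 × 99.794312 = 45.90538352 now. The contractor offers 45.90538352 and keeps 150 − 45.90538352 = 104.09461648.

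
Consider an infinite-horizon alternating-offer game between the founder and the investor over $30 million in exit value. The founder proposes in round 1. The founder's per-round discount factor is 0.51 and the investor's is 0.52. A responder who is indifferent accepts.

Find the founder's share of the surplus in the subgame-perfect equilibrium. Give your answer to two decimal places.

19.60

In a stationary SPE each proposer offers the other exactly their discounted continuation value.
If the founder keeps x when proposing and the investor keeps y when proposing, then x = 30 − 0.52y and y = 30 − 0.51x.
Solving: x = 30(1 − 0.52) / (1 − 0.51·0.52) = 14.4 / 0.7348 ≈ 19.5972.
The investor gets 30 − 19.5972 ≈ 10.4028.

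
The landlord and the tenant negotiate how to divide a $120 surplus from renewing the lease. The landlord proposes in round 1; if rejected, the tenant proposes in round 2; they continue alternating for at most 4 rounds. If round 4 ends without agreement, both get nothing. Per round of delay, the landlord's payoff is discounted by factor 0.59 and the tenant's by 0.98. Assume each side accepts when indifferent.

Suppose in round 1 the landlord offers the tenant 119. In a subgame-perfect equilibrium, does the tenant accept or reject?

Accept

Round 4 (the tenant proposes): rejection yields 0 for the landlord; the tenant offers 0 and keeps 120.
Round 3 (the landlord proposes): the tenant can get 120 next round, worth 0.98 × 120 = 117.6 now, so the landlord offers 117.6, keeping 2.4.
Round 2 (the tenant proposes): the landlord can get 2.4 next round, worth 0.59 × 2.4 = 1.416 now. The tenant offers 1.416 and keeps 120 − 1.416 = 118.584.
So by rejecting in round 1, the tenant gets 118.584 next round, worth 0.98 × 118.584 = 116.21232 now.
Offer 119 ≥ 116.21232, so the tenant accepts.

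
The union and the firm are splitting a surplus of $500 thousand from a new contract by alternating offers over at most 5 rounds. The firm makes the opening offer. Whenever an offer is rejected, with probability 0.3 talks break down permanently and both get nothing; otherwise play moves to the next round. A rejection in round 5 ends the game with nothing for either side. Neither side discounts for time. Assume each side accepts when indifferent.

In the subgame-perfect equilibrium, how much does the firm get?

343.55

Round 5 (the firm proposes): the union will accept anything ≥ 0, so the firm offers 0 and keeps 500.
Round 4 (the union proposes): rejecting gives the firm an expected 0.7 × 500 = 350, so the union offers 350, keeping 150.
Round 3 (the firm proposes): rejecting gives the union an expected 0.7 × 150 = 105; the firm offers that and keeps 395.
Round 2 (the union proposes): rejecting gives the firm an expected 0.7 × 395 = 276.5. The union offers 276.5 and keeps 500 − 276.5 = 223.5.
Round 1 (the firm proposes): rejecting gives the union an expected 0.7 × 223.5 = 156.45; the firm offers that and keeps 343.55.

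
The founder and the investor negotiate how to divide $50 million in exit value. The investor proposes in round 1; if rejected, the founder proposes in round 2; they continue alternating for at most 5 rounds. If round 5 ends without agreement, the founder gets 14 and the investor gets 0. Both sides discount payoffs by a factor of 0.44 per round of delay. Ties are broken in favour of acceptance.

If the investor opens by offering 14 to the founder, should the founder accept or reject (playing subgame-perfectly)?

Reject

Round 5 (the investor proposes): the founder gets 14 if talks fail, so the investor offers 14 and keeps 36.
Round 4 (the founder proposes): the investor can get 36 next round, worth 0.44 × 36 = 15.84 now, so the founder offers 15.84, keeping 34.16.
Round 3 (the investor proposes): the founder can get 34.16 next round, worth 0.44 × 34.16 = 15.0304 now, so the investor offers 15.0304, keeping 34.9696.
Round 2 (the founder proposes): the investor can get 34.9696 next round, worth 0.44 × 34.9696 = 15.386624 now; the founder offers that and keeps 34.613376.
So by rejecting in round 1, the founder gets 34.613376 next round, worth 0.44 × 34.613376 = 15.22988544 now.
Offer 14 < 15.22988544, so the founder rejects.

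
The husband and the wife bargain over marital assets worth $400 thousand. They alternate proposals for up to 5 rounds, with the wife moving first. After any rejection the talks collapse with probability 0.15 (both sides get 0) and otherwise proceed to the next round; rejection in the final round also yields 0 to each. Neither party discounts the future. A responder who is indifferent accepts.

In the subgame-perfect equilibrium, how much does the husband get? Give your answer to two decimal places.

Round 5 (the wife proposes): rejection yields 0 for the husband; the wife offers 0 and keeps 400.
Round 4 (the husband proposes): rejecting gives the wife an expected 0.85 × 400 = 340; the husband offers that and keeps 60.
Round 3 (the wife proposes): rejecting gives the husband an expected 0.85 × 60 = 51, so the wife offers 51, keeping 349.
Round 2 (the husband proposes): rejecting gives the wife an expected 0.85 × 349 = 296.65, so the husband offers 296.65, keeping 103.35.
Round 1 (the wife proposes): rejecting gives the husband an expected 0.85 × 103.35 = 87.8475, so the wife offers 87.8475, keeping 312.1525.

87.85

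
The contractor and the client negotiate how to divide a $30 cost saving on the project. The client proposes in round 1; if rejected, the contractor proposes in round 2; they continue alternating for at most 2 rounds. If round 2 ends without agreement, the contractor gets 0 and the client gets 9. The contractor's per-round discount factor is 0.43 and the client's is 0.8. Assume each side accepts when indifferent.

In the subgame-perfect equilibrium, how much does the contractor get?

9.03

Round 2 (the contractor proposes): the client gets 9 if talks fail, so the contractor offers 9 and keeps 21.
Round 1 (the client proposes): the contractor can get 21 next round, worth 0.43 × 21 = 9.03 now. The client offers 9.03 and keeps 30 − 9.03 = 20.97.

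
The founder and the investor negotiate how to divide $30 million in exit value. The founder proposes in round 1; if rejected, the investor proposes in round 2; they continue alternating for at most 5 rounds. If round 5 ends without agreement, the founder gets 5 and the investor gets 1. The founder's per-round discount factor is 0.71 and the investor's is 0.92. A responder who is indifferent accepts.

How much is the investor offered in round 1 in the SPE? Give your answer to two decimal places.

Round 5 (the founder proposes): the investor gets 1 if talks fail, so the founder offers 1 and keeps 29.
Round 4 (the investor proposes): the founder can get 29 next round, worth 0.71 × 29 = 20.59 now; the investor offers that and keeps 9.41.
Round 3 (the founder proposes): the investor can get 9.41 next round, worth 0.92 × 9.41 = 8.6572 now; the founder offers that and keeps 21.3428.
Round 2 (the investor proposes): the founder can get 21.3428 next round, worth 0.71 × 21.3428 = 15.153388 now. The investor offers 15.153388 and keeps 30 − 15.153388 = 14.846612.
Round 1 (the founder proposes): the investor can get 14.846612 next round, worth 0.92 × 14.846612 = 13.65888304 now, so the founder offers 13.65888304, keeping 16.34111696.

13.66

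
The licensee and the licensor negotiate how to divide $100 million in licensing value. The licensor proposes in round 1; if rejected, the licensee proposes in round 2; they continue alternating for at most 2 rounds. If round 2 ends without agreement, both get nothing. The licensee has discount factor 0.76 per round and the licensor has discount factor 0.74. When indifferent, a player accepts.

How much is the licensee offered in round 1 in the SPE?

76

Round 2 (the licensee proposes): the licensor will accept anything ≥ 0, so the licensee offers 0 and keeps 100.
Round 1 (the licensor proposes): the licensee can get 100 next round, worth 0.76 × 100 = 76 now, so the licensor offers 76, keeping 24.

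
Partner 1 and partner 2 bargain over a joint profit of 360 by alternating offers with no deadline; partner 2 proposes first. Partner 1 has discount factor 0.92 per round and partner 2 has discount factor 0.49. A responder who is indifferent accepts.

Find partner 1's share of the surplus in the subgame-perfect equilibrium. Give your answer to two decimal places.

Let x be partner 2's share when partner 2 proposes and y be partner 1's share when partner 1 proposes.
Partner 1 accepts iff offered ≥ 0.92·y, so x = 360 − 0.92y. Symmetrically y = 360 − 0.49x.
Substituting: x = 360 − 0.92(360 − 0.49x), giving x(1 − 0.49·0.92) = 360(1 − 0.92).
So x = 360 × 0.08 / 0.5492 ≈ 52.4399, and partner 1 receives 360 − x ≈ 307.5601.

307.56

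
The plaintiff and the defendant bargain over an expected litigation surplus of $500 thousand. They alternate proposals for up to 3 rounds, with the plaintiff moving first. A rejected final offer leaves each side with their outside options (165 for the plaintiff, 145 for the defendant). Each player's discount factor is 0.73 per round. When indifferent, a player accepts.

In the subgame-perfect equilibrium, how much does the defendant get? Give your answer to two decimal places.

175.82

Round 3 (the plaintiff proposes): the defendant gets 145 if talks fail, so the plaintiff offers 145 and keeps 355.
Round 2 (the defendant proposes): the plaintiff can get 355 next round, worth 0.73 × 355 = 259.15 now. The defendant offers 259.15 and keeps 500 − 259.15 = 240.85.
Round 1 (the plaintiff proposes): the defendant can get 240.85 next round, worth 0.73 × 240.85 = 175.8205 now, so the plaintiff offers 175.8205, keeping 324.1795.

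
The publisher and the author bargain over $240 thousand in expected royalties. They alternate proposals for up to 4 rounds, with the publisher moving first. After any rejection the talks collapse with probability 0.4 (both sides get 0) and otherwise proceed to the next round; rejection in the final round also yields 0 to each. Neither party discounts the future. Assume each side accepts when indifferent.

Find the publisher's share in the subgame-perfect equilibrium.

130.56

By backward induction:
Round 4 (the author proposes): rejection yields 0 for the publisher; the author offers 0 and keeps 240.
Round 3 (the publisher proposes): rejecting gives the author an expected 0.6 × 240 = 144. The publisher offers 144 and keeps 240 − 144 = 96.
Round 2 (the author proposes): rejecting gives the publisher an expected 0.6 × 96 = 57.6. The author offers 57.6 and keeps 240 − 57.6 = 182.4.
Round 1 (the publisher proposes): rejecting gives the author an expected 0.6 × 182.4 = 109.44, so the publisher offers 109.44, keeping 130.56.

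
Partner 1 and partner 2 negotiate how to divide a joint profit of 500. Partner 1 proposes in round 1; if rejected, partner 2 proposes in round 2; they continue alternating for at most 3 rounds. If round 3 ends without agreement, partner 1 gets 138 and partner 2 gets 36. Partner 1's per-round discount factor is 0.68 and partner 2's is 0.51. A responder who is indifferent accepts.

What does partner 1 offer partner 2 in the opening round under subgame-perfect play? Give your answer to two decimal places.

94.08

Round 3 (partner 1 proposes): partner 2 gets 36 if talks fail, so partner 1 offers 36 and keeps 464.
Round 2 (partner 2 proposes): partner 1 can get 464 next round, worth 0.68 × 464 = 315.52 now; partner 2 offers that and keeps 184.48.
Round 1 (partner 1 proposes): partner 2 can get 184.48 next round, worth 0.51 × 184.48 = 94.0848 now; partner 1 offers that and keeps 405.9152.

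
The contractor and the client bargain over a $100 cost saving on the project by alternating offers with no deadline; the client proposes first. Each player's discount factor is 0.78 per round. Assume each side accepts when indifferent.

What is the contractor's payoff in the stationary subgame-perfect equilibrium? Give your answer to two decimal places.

In a stationary SPE each proposer offers the other exactly their discounted continuation value.
If the client keeps x when proposing and the contractor keeps y when proposing, then x = 100 − 0.78y and y = 100 − 0.78x.
Solving: x = 100(1 − 0.78) / (1 − 0.78·0.78) = 22 / 0.3916 ≈ 56.1798.
The contractor gets 100 − 56.1798 ≈ 43.8202.

43.82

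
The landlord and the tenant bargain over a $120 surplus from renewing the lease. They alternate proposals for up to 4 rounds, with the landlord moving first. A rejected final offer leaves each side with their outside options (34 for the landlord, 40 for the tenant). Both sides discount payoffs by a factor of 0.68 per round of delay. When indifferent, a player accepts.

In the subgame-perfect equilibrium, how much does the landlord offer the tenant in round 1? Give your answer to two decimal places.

53.15

Work backward from the last round.
Round 4 (the tenant proposes): the landlord gets 34 if talks fail, so the tenant offers 34 and keeps 86.
Round 3 (the landlord proposes): the tenant can get 86 next round, worth 0.68 × 86 = 58.48 now, so the landlord offers 58.48, keeping 61.52.
Round 2 (the tenant proposes): the landlord can get 61.52 next round, worth 0.68 × 61.52 = 41.8336 now, so the tenant offers 41.8336, keeping 78.1664.
Round 1 (the landlord proposes): the tenant can get 78.1664 next round, worth 0.68 × 78.1664 = 53.153152 now; the landlord offers that and keeps 66.846848.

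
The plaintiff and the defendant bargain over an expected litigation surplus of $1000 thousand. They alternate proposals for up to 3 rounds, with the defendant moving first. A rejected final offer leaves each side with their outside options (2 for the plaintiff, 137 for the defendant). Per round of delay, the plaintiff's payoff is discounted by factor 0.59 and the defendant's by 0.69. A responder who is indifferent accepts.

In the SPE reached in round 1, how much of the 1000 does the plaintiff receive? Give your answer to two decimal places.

183.71

Round 3 (the defendant proposes): the plaintiff gets 2 if talks fail, so the defendant offers 2 and keeps 998.
Round 2 (the plaintiff proposes): the defendant can get 998 next round, worth 0.69 × 998 = 688.62 now, so the plaintiff offers 688.62, keeping 311.38.
Round 1 (the defendant proposes): the plaintiff can get 311.38 next round, worth 0.59 × 311.38 = 183.7142 now. The defendant offers 183.7142 and keeps 1000 − 183.7142 = 816.2858.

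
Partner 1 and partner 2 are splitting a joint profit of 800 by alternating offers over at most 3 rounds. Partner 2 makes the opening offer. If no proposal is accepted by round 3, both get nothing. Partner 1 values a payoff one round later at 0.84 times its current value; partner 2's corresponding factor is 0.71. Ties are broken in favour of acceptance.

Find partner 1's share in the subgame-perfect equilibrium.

194.88

Round 3 (partner 2 proposes): partner 1 will accept anything ≥ 0, so partner 2 offers 0 and keeps 800.
Round 2 (partner 1 proposes): partner 2 can get 800 next round, worth 0.71 × 800 = 568 now. Partner 1 offers 568 and keeps 800 − 568 = 232.
Round 1 (partner 2 proposes): partner 1 can get 232 next round, worth 0.84 × 232 = 194.88 now, so partner 2 offers 194.88, keeping 605.12.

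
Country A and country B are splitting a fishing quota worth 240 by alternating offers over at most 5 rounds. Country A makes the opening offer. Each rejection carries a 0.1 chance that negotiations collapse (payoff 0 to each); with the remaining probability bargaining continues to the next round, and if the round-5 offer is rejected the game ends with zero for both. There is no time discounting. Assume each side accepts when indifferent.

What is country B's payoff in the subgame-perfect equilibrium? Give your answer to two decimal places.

Round 5 (country A proposes): rejection yields 0 for country B; country A offers 0 and keeps 240.
Round 4 (country B proposes): rejecting gives country A an expected 0.9 × 240 = 216; country B offers that and keeps 24.
Round 3 (country A proposes): rejecting gives country B an expected 0.9 × 24 = 21.6, so country A offers 21.6, keeping 218.4.
Round 2 (country B proposes): rejecting gives country A an expected 0.9 × 218.4 = 196.56. Country B offers 196.56 and keeps 240 − 196.56 = 43.44.
Round 1 (country A proposes): rejecting gives country B an expected 0.9 × 43.44 = 39.096, so country A offers 39.096, keeping 200.904.

39.10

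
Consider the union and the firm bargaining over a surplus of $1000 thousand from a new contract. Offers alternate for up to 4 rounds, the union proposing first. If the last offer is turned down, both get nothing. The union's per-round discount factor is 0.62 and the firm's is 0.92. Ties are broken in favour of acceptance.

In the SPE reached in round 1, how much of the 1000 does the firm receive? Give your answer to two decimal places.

Round 4 (the firm proposes): the union will accept anything ≥ 0, so the firm offers 0 and keeps 1000.
Round 3 (the union proposes): the firm can get 1000 next round, worth 0.92 × 1000 = 920 now; the union offers that and keeps 80.
Round 2 (the firm proposes): the union can get 80 next round, worth 0.62 × 80 = 49.6 now, so the firm offers 49.6, keeping 950.4.
Round 1 (the union proposes): the firm can get 950.4 next round, worth 0.92 × 950.4 = 874.368 now; the union offers that and keeps 125.632.

874.37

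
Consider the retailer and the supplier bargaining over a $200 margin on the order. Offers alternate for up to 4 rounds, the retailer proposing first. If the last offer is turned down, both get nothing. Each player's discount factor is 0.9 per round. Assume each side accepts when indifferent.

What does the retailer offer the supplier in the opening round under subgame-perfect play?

Round 4 (the supplier proposes): the retailer will accept anything ≥ 0, so the supplier offers 0 and keeps 200.
Round 3 (the retailer proposes): the supplier can get 200 next round, worth 0.9 × 200 = 180 now, so the retailer offers 180, keeping 20.
Round 2 (the supplier proposes): the retailer can get 20 next round, worth 0.9 × 20 = 18 now, so the supplier offers 18, keeping 182.
Round 1 (the retailer proposes): the supplier can get 182 next round, worth 0.9 × 182 = 163.8 now; the retailer offers that and keeps 36.2.

163.8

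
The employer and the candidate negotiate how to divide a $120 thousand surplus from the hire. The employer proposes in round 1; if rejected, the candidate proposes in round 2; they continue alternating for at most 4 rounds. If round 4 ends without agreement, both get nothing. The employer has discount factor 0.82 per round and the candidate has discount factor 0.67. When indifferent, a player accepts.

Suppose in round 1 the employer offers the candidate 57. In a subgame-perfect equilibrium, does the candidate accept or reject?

Reject

Round 4 (the candidate proposes): the employer will accept anything ≥ 0, so the candidate offers 0 and keeps 120.
Round 3 (the employer proposes): the candidate can get 120 next round, worth 0.67 × 120 = 80.4 now; the employer offers that and keeps 39.6.
Round 2 (the candidate proposes): the employer can get 39.6 next round, worth 0.82 × 39.6 = 32.472 now. The candidate offers 32.472 and keeps 120 − 32.472 = 87.528.
So by rejecting in round 1, the candidate gets 87.528 next round, worth 0.67 × 87.528 = 58.64376 now.
Offer 57 < 58.64376, so the candidate rejects.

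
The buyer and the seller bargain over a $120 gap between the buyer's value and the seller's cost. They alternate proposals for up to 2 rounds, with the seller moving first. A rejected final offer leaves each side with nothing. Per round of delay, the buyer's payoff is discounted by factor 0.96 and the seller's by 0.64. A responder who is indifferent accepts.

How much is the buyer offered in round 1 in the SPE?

Round 2 (the buyer proposes): rejection yields 0 for the seller; the buyer offers 0 and keeps 120.
Round 1 (the seller proposes): the buyer can get 120 next round, worth 0.96 × 120 = 115.2 now; the seller offers that and keeps 4.8.

115.2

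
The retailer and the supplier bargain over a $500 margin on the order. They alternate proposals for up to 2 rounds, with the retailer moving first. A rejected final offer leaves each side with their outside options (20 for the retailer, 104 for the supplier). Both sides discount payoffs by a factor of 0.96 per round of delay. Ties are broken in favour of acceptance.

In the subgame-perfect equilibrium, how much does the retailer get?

39.2

Round 2 (the supplier proposes): the retailer gets 20 if talks fail, so the supplier offers 20 and keeps 480.
Round 1 (the retailer proposes): the supplier can get 480 next round, worth 0.96 × 480 = 460.8 now; the retailer offers that and keeps 39.2.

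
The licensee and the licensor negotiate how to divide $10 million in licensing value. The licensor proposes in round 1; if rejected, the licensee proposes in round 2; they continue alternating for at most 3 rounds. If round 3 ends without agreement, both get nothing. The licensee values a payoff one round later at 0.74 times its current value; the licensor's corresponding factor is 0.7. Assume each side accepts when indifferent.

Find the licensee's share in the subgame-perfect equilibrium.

Solve by backward induction from round 3.
Round 3 (the licensor proposes): rejection yields 0 for the licensee; the licensor offers 0 and keeps 10.
Round 2 (the licensee proposes): the licensor can get 10 next round, worth 0.7 × 10 = 7 now, so the licensee offers 7, keeping 3.
Round 1 (the licensor proposes): the licensee can get 3 next round, worth 0.74 × 3 = 2.22 now. The licensor offers 2.22 and keeps 10 − 2.22 = 7.78.

2.22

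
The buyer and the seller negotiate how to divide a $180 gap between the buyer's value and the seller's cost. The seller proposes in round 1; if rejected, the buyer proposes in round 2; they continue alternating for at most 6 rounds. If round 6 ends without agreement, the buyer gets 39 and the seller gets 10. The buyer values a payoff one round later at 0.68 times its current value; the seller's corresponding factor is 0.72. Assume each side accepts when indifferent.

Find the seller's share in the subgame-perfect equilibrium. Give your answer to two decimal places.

Round 6 (the buyer proposes): the seller gets 10 if talks fail, so the buyer offers 10 and keeps 170.
Round 5 (the seller proposes): the buyer can get 170 next round, worth 0.68 × 170 = 115.6 now, so the seller offers 115.6, keeping 64.4.
Round 4 (the buyer proposes): the seller can get 64.4 next round, worth 0.72 × 64.4 = 46.368 now. The buyer offers 46.368 and keeps 180 − 46.368 = 133.632.
Round 3 (the seller proposes): the buyer can get 133.632 next round, worth 0.68 × 133.632 = 90.86976 now. The seller offers 90.86976 and keeps 180 − 90.86976 = 89.13024.
Round 2 (the buyer proposes): the seller can get 89.13024 next round, worth 0.72 × 89.13024 = 64.1737728 now; the buyer offers that and keeps 115.8262272.
Round 1 (the seller proposes): the buyer can get 115.8262272 next round, worth 0.68 × 115.8262272 = 78.761834496 now; the seller offers that and keeps 101.238165504.

101.24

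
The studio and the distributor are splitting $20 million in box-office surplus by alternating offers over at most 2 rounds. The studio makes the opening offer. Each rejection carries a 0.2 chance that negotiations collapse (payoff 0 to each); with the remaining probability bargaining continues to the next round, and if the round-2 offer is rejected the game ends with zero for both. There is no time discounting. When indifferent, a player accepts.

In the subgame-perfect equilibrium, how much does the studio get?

4

Round 2 (the distributor proposes): the studio will accept anything ≥ 0, so the distributor offers 0 and keeps 20.
Round 1 (the studio proposes): rejecting gives the distributor an expected 0.8 × 20 = 16, so the studio offers 16, keeping 4.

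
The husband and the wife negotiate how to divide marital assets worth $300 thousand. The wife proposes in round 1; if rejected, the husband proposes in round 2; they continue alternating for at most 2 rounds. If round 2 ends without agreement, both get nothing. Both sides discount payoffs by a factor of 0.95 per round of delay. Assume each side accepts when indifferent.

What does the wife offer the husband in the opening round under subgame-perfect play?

Round 2 (the husband proposes): rejection yields 0 for the wife; the husband offers 0 and keeps 300.
Round 1 (the wife proposes): the husband can get 300 next round, worth 0.95 × 300 = 285 now, so the wife offers 285, keeping 15.

285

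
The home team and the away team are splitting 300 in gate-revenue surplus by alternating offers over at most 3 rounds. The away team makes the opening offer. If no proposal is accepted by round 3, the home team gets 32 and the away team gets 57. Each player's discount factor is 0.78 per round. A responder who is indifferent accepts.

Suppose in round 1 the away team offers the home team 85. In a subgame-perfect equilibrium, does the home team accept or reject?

Accept

Round 3 (the away team proposes): the home team gets 32 if talks fail, so the away team offers 32 and keeps 268.
Round 2 (the home team proposes): the away team can get 268 next round, worth 0.78 × 268 = 209.04 now, so the home team offers 209.04, keeping 90.96.
So by rejecting in round 1, the home team gets 90.96 next round, worth 0.78 × 90.96 = 70.9488 now.
Offer 85 ≥ 70.9488, so the home team accepts.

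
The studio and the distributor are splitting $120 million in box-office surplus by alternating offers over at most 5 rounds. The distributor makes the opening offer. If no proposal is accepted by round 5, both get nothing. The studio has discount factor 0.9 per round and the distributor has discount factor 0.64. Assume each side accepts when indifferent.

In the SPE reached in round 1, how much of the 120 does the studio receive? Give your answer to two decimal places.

61.27

Round 5 (the distributor proposes): the studio will accept anything ≥ 0, so the distributor offers 0 and keeps 120.
Round 4 (the studio proposes): the distributor can get 120 next round, worth 0.64 × 120 = 76.8 now, so the studio offers 76.8, keeping 43.2.
Round 3 (the distributor proposes): the studio can get 43.2 next round, worth 0.9 × 43.2 = 38.88 now. The distributor offers 38.88 and keeps 120 − 38.88 = 81.12.
Round 2 (the studio proposes): the distributor can get 81.12 next round, worth 0.64 × 81.12 = 51.9168 now, so the studio offers 51.9168, keeping 68.0832.
Round 1 (the distributor proposes): the studio can get 68.0832 next round, worth 0.9 × 68.0832 = 61.27488 now. The distributor offers 61.27488 and keeps 120 − 61.27488 = 58.72512.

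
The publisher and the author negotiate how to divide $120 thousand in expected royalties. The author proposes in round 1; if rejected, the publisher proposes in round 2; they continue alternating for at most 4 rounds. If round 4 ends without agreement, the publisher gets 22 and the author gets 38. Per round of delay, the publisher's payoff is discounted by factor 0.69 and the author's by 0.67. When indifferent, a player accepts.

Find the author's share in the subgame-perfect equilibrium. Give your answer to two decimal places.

66.52

Work backward from the last round.
Round 4 (the publisher proposes): the author gets 38 if talks fail, so the publisher offers 38 and keeps 82.
Round 3 (the author proposes): the publisher can get 82 next round, worth 0.69 × 82 = 56.58 now, so the author offers 56.58, keeping 63.42.
Round 2 (the publisher proposes): the author can get 63.42 next round, worth 0.67 × 63.42 = 42.4914 now; the publisher offers that and keeps 77.5086.
Round 1 (the author proposes): the publisher can get 77.5086 next round, worth 0.69 × 77.5086 = 53.480934 now. The author offers 53.480934 and keeps 120 − 53.480934 = 66.519066.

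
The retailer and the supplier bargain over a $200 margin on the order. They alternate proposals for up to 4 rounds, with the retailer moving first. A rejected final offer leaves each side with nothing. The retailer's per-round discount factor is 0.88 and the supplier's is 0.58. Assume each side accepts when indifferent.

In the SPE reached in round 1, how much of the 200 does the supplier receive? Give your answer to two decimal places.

73.13

Round 4 (the supplier proposes): the retailer will accept anything ≥ 0, so the supplier offers 0 and keeps 200.
Round 3 (the retailer proposes): the supplier can get 200 next round, worth 0.58 × 200 = 116 now, so the retailer offers 116, keeping 84.
Round 2 (the supplier proposes): the retailer can get 84 next round, worth 0.88 × 84 = 73.92 now; the supplier offers that and keeps 126.08.
Round 1 (the retailer proposes): the supplier can get 126.08 next round, worth 0.58 × 126.08 = 73.1264 now; the retailer offers that and keeps 126.8736.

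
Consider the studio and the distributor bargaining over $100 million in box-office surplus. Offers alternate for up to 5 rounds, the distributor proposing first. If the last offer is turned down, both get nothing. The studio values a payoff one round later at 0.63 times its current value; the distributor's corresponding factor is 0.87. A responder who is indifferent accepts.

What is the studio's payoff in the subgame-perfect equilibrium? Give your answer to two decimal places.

Solve by backward induction from round 5.
Round 5 (the distributor proposes): rejection yields 0 for the studio; the distributor offers 0 and keeps 100.
Round 4 (the studio proposes): the distributor can get 100 next round, worth 0.87 × 100 = 87 now, so the studio offers 87, keeping 13.
Round 3 (the distributor proposes): the studio can get 13 next round, worth 0.63 × 13 = 8.19 now, so the distributor offers 8.19, keeping 91.81.
Round 2 (the studio proposes): the distributor can get 91.81 next round, worth 0.87 × 91.81 = 79.8747 now; the studio offers that and keeps 20.1253.
Round 1 (the distributor proposes): the studio can get 20.1253 next round, worth 0.63 × 20.1253 = 12.678939 now; the distributor offers that and keeps 87.321061.

12.68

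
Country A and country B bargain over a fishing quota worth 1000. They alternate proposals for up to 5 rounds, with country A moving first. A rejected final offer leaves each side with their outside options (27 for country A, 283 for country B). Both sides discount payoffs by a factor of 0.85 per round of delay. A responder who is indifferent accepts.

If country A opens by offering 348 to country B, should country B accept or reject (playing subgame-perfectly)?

Work out country B's continuation value if the offer is rejected.
Round 5 (country A proposes): country B gets 283 if talks fail, so country A offers 283 and keeps 717.
Round 4 (country B proposes): country A can get 717 next round, worth 0.85 × 717 = 609.45 now, so country B offers 609.45, keeping 390.55.
Round 3 (country A proposes): country B can get 390.55 next round, worth 0.85 × 390.55 = 331.9675 now, so country A offers 331.9675, keeping 668.0325.
Round 2 (country B proposes): country A can get 668.0325 next round, worth 0.85 × 668.0325 = 567.827625 now, so country B offers 567.827625, keeping 432.172375.
So by rejecting in round 1, country B gets 432.172375 next round, worth 0.85 × 432.172375 = 367.34651875 now.
Offer 348 < 367.34651875, so country B rejects.

Reject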